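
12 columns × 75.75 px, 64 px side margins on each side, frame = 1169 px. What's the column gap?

Take off 128 px of margins, leaving 1041 px.
12 columns take 12·75.75 = 909 px; remaining 132 splits into 11 column gaps.
g = 132 / 11 = 12 px.

12 px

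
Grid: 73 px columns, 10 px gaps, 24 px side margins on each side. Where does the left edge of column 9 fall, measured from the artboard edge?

688 px

Each column+gutter stride is 83 px; 8 of them past the 24 px margin is 24 + 664 = 688 px.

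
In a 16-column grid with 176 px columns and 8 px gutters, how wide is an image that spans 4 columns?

728 px

4 columns plus 3 gutters: 704 + 24 = 728 px.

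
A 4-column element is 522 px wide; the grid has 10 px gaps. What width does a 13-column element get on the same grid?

4c + 3·10 = 522 → 4c = 492 → c = 123 px.
13 columns plus 12 gaps: 1599 + 120 = 1719 px.

1719 px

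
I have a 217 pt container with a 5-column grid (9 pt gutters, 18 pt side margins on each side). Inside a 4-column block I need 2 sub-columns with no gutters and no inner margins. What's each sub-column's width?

Subtract both margins: 217 − 2·18 = 181 pt.
181 − 4·9 = 145; ÷5 gives c = 29 pt.
4-column span = 4·29 + 3·9 = 143 pt.
With no gutters, each column is 143/2 = 71.5 pt.

71.5 pt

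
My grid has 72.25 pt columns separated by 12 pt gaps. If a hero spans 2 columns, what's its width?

Span of 2: 2·72.25 + 1·12 = 144.5 + 12 = 156.5 pt.

156.5 pt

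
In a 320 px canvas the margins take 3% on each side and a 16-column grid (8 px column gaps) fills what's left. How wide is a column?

Each margin = 3% of 320 = 9.6 px; content = 320 − 2·9.6 = 300.8 px.
16 columns + 15 column gaps: 16c + 15·8 = 300.8.
16c = 300.8 − 120 = 180.8, so c = 11.3 px.

11.3 px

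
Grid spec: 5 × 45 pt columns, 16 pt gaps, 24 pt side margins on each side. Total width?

Adding margins, columns and gutters: 48 + 225 + 64 = 337 pt.

337 pt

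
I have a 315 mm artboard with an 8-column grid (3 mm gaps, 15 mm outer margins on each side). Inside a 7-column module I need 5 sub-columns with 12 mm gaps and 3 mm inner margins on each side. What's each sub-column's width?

39 mm

Subtract both margins: 315 − 2·15 = 285 mm.
8 columns + 7 gaps: 8c + 7·3 = 285.
8c = 285 − 21 = 264, so c = 33 mm.
7 columns plus 6 gaps: 231 + 18 = 249 mm.
Inner content = 249 − 2·3 = 243 mm.
Subtracting 4 gaps of 12 leaves 195 for 5 columns, so d = 39 mm.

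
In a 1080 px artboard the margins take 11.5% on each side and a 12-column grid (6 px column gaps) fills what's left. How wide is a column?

Each margin = 11.5% of 1080 = 124.2 px; content = 1080 − 2·124.2 = 831.6 px.
12 columns + 11 column gaps: 12c + 11·6 = 831.6.
12c = 831.6 − 66 = 765.6, so c = 63.8 px.

63.8 px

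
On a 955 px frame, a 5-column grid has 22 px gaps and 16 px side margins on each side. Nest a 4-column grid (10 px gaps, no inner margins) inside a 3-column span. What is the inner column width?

Subtract both margins: 955 − 2·16 = 923 px.
5c + 4·22 = 923 → 5c = 835 → c = 167 px.
Span of 3: 3·167 + 2·22 = 501 + 44 = 545 px.
Subtracting 3 gaps of 10 leaves 515 for 4 columns, so d = 128.75 px.

128.75 px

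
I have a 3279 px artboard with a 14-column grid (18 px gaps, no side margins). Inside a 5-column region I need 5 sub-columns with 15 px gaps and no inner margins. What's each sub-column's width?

219.9 px

14 columns + 13 gaps: 14c + 13·18 = 3279.
14c = 3279 − 234 = 3045, so c = 217.5 px.
5 columns plus 4 gaps: 1087.5 + 72 = 1159.5 px.
5d + 4·15 = 1159.5 → 5d = 1099.5 → d = 219.9 px.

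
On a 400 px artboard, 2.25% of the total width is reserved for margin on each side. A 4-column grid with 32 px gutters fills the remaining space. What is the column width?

400 × (1 − 2·2.25%) = 400 × 95.5% = 382 px for the columns.
4 columns + 3 gutters: 4c + 3·32 = 382.
4c = 382 − 96 = 286, so c = 71.5 px.

71.5 px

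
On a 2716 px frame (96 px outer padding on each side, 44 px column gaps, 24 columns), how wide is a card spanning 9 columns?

919 px

Take off 192 px of margins, leaving 2524 px.
24 columns + 23 column gaps: 24c + 23·44 = 2524.
24c = 2524 − 1012 = 1512, so c = 63 px.
9 columns plus 8 column gaps: 567 + 352 = 919 px.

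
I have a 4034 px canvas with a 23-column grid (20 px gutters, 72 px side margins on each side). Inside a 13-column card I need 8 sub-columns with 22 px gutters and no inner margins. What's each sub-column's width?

254.5 px

Outer content = 4034 − 2·72 = 3890 px.
3890 − 22·20 = 3450; ÷23 gives c = 150 px.
13 columns plus 12 gutters: 1950 + 240 = 2190 px.
2190 − 7·22 = 2036; ÷8 gives d = 254.5 px.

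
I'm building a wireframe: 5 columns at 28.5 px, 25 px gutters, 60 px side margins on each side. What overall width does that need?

Frame = 2·60 + 5·28.5 + 4·25 = 120 + 142.5 + 100 = 362.5 px.

362.5 px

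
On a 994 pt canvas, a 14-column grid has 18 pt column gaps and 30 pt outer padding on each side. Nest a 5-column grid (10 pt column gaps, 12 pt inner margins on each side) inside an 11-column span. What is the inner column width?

Outer content = 994 − 2·30 = 934 pt.
14c + 13·18 = 934 → 14c = 700 → c = 50 pt.
Span of 11: 11·50 + 10·18 = 550 + 180 = 730 pt.
Inner content = 730 − 2·12 = 706 pt.
706 − 4·10 = 666; ÷5 gives d = 133.2 pt.

133.2 pt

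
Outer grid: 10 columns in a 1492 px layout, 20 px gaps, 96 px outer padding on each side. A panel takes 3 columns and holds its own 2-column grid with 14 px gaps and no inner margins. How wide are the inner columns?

181 px

Take off 192 px of margins, leaving 1300 px.
10 columns + 9 gaps: 10c + 9·20 = 1300.
10c = 1300 − 180 = 1120, so c = 112 px.
3-column span = 3·112 + 2·20 = 376 px.
376 − 1·14 = 362; ÷2 gives d = 181 px.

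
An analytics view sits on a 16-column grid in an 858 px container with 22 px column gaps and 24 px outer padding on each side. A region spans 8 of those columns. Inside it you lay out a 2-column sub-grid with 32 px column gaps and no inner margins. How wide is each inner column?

181 px

Take off 48 px of margins, leaving 810 px.
16c + 15·22 = 810 → 16c = 480 → c = 30 px.
Span of 8: 8·30 + 7·22 = 240 + 154 = 394 px.
2d + 1·32 = 394 → 2d = 362 → d = 181 px.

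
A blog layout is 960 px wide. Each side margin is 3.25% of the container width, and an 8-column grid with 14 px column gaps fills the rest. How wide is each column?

Margins: 3.25% × 960 = 31.2 px each, so content = 960 − 62.4 = 897.6 px.
8 columns + 7 column gaps: 8c + 7·14 = 897.6.
8c = 897.6 − 98 = 799.6, so c = 99.95 px.

99.95 px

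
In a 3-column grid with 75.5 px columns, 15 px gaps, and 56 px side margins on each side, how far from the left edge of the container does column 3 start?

Before column 3: the margin + 2 columns + 2 gaps.
Offset = 56 + 2·(75.5 + 15) = 56 + 181 = 237 px.

237 px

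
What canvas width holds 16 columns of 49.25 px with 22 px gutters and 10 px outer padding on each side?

Canvas = 2·10 + 16·49.25 + 15·22 = 20 + 788 + 330 = 1138 px.

1138 px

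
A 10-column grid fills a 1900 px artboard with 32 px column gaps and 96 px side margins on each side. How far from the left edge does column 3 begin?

Subtract both margins: 1900 − 2·96 = 1708 px.
Subtracting 9 column gaps of 32 leaves 1420 for 10 columns, so c = 142 px.
Each column+gutter stride is 174 px; 2 of them past the 96 px margin is 96 + 348 = 444 px.

444 px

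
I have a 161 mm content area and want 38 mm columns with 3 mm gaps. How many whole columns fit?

k columns need k·38 + (k−1)·3 = k·41 − 3.
k·41 − 3 ≤ 161 → k ≤ 164 / 41 ≈ 4.00, so k = 4.

4 columns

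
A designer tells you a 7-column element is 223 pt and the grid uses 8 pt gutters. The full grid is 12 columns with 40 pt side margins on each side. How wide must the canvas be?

468 pt

223 − 6·8 = 175; ÷7 gives c = 25 pt.
Total width: 2·40 + 12·25 + 11·8 = 468 pt.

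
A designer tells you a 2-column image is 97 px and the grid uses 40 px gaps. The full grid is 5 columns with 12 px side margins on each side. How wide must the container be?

326.5 px

2c + 1·40 = 97 → 2c = 57 → c = 28.5 px.
Adding margins, columns and gutters: 24 + 142.5 + 160 = 326.5 px.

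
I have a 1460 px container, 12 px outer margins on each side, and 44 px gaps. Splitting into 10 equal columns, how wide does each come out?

104 px

Content width = 1460 − 2·12 = 1436 px.
10c + 9·44 = 1436 → 10c = 1040 → c = 104 px.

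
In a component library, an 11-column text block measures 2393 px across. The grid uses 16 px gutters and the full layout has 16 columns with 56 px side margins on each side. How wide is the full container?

11c + 10·16 = 2393 → 11c = 2233 → c = 203 px.
Container = 2·56 + 16·203 + 15·16 = 112 + 3248 + 240 = 3600 px.

3600 px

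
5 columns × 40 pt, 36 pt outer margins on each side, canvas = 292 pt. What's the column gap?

5 pt

Subtract both margins: 292 − 2·36 = 220 pt.
5 columns take 5·40 = 200 pt; remaining 20 splits into 4 column gaps.
g = 20 / 4 = 5 pt.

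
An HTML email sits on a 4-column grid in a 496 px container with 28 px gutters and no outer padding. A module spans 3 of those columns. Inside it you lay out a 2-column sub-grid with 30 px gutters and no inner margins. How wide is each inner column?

167.5 px

496 − 3·28 = 412; ÷4 gives c = 103 px.
3 columns plus 2 gutters: 309 + 56 = 365 px.
2d + 1·30 = 365 → 2d = 335 → d = 167.5 px.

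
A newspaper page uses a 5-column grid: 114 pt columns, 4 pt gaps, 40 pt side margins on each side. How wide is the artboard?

666 pt

Total width: 2·40 + 5·114 + 4·4 = 666 pt.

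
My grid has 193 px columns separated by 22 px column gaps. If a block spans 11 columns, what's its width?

11 columns plus 10 column gaps: 2123 + 220 = 2343 px.

2343 px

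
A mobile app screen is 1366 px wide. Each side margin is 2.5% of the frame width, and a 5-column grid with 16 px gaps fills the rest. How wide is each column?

246.74 px

1366 × (1 − 2·2.5%) = 1366 × 95% = 1297.7 px for the columns.
Subtracting 4 gaps of 16 leaves 1233.7 for 5 columns, so c = 246.74 px.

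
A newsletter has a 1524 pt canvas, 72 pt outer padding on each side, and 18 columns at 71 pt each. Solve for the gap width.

Inside the margins: 1524 − 144 = 1380 pt.
18 columns take 18·71 = 1278 pt; remaining 102 splits into 17 gaps.
g = 102 / 17 = 6 pt.

6 pt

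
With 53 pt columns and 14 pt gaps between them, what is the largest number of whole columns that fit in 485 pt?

7 columns

7 columns: 7·53 + 6·14 = 455 pt ≤ 485.
8 columns: 522 pt > 485. So 7.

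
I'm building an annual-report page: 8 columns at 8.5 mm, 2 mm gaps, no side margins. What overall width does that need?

82 mm

Artboard = 8·8.5 + 7·2 = 68 + 14 = 82 mm.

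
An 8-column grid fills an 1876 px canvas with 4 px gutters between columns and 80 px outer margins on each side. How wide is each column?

Content width = 1876 − 2·80 = 1716 px.
8 columns + 7 gutters: 8c + 7·4 = 1716.
8c = 1716 − 28 = 1688, so c = 211 px.

211 px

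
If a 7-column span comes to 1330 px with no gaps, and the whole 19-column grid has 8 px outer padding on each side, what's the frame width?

7c = 1330 → c = 190 px.
Frame = 2·8 + 19·190 = 16 + 3610 = 3626 px.

3626 px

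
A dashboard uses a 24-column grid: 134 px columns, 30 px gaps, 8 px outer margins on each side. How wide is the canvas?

Canvas = 2·8 + 24·134 + 23·30 = 16 + 3216 + 690 = 3922 px.

3922 px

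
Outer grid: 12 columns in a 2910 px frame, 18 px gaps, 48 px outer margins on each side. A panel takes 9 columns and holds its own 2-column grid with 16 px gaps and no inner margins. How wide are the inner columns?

1045 px

Subtract both margins: 2910 − 2·48 = 2814 px.
2814 − 11·18 = 2616; ÷12 gives c = 218 px.
9 columns plus 8 gaps: 1962 + 144 = 2106 px.
2 columns + 1 gap: 2d + 1·16 = 2106.
2d = 2106 − 16 = 2090, so d = 1045 px.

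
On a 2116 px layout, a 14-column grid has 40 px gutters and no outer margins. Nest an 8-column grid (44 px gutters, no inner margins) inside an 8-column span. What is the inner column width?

110.5 px

Subtracting 13 gutters of 40 leaves 1596 for 14 columns, so c = 114 px.
8 columns plus 7 gutters: 912 + 280 = 1192 px.
8d + 7·44 = 1192 → 8d = 884 → d = 110.5 px.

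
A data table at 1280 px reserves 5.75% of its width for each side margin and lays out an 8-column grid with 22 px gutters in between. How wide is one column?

Each margin = 5.75% of 1280 = 73.6 px; content = 1280 − 2·73.6 = 1132.8 px.
8c + 7·22 = 1132.8 → 8c = 978.8 → c = 122.35 px.

122.35 px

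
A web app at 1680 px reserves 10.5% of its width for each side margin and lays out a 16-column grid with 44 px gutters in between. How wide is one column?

41.7 px

Each margin = 10.5% of 1680 = 176.4 px; content = 1680 − 2·176.4 = 1327.2 px.
16 columns + 15 gutters: 16c + 15·44 = 1327.2.
16c = 1327.2 − 660 = 667.2, so c = 41.7 px.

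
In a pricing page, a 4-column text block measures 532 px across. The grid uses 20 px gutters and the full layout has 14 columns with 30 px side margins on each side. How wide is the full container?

1972 px

Subtracting 3 gutters of 20 leaves 472 for 4 columns, so c = 118 px.
Container = 2·30 + 14·118 + 13·20 = 60 + 1652 + 260 = 1972 px.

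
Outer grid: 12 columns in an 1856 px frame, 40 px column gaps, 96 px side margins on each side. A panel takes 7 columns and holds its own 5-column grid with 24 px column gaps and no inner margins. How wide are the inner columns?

Take off 192 px of margins, leaving 1664 px.
12c + 11·40 = 1664 → 12c = 1224 → c = 102 px.
Span of 7: 7·102 + 6·40 = 714 + 240 = 954 px.
954 − 4·24 = 858; ÷5 gives d = 171.6 px.

171.6 px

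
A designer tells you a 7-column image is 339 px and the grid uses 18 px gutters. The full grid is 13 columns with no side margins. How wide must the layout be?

7 columns + 6 gutters: 7c + 6·18 = 339.
7c = 339 − 108 = 231, so c = 33 px.
Layout = 13·33 + 12·18 = 429 + 216 = 645 px.

645 px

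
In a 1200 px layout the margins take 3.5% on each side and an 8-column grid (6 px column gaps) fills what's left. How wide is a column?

1200 × (1 − 2·3.5%) = 1200 × 93% = 1116 px for the columns.
8c + 7·6 = 1116 → 8c = 1074 → c = 134.25 px.

134.25 px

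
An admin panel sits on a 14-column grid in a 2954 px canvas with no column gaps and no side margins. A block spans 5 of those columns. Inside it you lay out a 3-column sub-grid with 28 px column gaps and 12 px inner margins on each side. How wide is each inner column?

With no column gaps, each column is 2954/14 = 211 px.
5-column span = 5·211 = 1055 px.
Inner content = 1055 − 2·12 = 1031 px.
Subtracting 2 column gaps of 28 leaves 975 for 3 columns, so d = 325 px.

325 px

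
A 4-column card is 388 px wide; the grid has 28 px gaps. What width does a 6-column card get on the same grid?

596 px

Subtracting 3 gaps of 28 leaves 304 for 4 columns, so c = 76 px.
6 columns plus 5 gaps: 456 + 140 = 596 px.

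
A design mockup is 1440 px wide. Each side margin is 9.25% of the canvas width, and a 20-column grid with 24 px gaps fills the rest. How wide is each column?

1440 × (1 − 2·9.25%) = 1440 × 81.5% = 1173.6 px for the columns.
1173.6 − 19·24 = 717.6; ÷20 gives c = 35.88 px.

35.88 px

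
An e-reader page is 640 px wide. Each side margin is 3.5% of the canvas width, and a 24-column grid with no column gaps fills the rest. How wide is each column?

640 × (1 − 2·3.5%) = 640 × 93% = 595.2 px for the columns.
24c = 595.2 → c = 24.8 px.

24.8 px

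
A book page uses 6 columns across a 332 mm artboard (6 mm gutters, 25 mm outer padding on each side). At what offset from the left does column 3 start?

121 mm

Inside the margins: 332 − 50 = 282 mm.
6 columns + 5 gutters: 6c + 5·6 = 282.
6c = 282 − 30 = 252, so c = 42 mm.
Column 3 starts at margin + 2·(column + gutter) = 25 + 2·48 = 121 mm.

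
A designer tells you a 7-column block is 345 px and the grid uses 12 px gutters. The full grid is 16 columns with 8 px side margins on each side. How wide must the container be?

Subtracting 6 gutters of 12 leaves 273 for 7 columns, so c = 39 px.
Total width: 2·8 + 16·39 + 15·12 = 820 px.

820 px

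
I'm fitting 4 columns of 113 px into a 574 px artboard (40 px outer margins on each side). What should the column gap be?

14 px

Subtract both margins: 574 − 2·40 = 494 px.
4·113 + 3g = 494 → 3g = 42 → g = 14 px.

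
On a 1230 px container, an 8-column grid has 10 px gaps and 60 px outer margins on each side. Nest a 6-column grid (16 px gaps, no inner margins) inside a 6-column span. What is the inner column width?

125 px

Outer content = 1230 − 2·60 = 1110 px.
1110 − 7·10 = 1040; ÷8 gives c = 130 px.
Span of 6: 6·130 + 5·10 = 780 + 50 = 830 px.
Subtracting 5 gaps of 16 leaves 750 for 6 columns, so d = 125 px.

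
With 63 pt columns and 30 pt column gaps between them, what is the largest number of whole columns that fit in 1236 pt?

k columns need k·63 + (k−1)·30 = k·93 − 30.
k·93 − 30 ≤ 1236 → k ≤ 1266 / 93 ≈ 13.61, so k = 13.

13 columns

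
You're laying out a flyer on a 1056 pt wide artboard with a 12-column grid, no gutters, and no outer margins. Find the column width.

88 pt

12c = 1056 → c = 88 pt.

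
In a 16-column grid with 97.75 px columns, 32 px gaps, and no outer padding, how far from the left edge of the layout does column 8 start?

908.25 px

Each column+gutter stride is 129.75 px; with no margin, 7 of them is 908.25 px.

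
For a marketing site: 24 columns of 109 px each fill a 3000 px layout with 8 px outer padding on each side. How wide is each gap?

16 px

Inside the margins: 3000 − 16 = 2984 px.
24·109 + 23g = 2984 → 23g = 368 → g = 16 px.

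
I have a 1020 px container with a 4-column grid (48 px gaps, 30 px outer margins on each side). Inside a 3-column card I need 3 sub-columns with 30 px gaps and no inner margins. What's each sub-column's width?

216 px

Take off 60 px of margins, leaving 960 px.
4 columns + 3 gaps: 4c + 3·48 = 960.
4c = 960 − 144 = 816, so c = 204 px.
3 columns plus 2 gaps: 612 + 96 = 708 px.
708 − 2·30 = 648; ÷3 gives d = 216 px.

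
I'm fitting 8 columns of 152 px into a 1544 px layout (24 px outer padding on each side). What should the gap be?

Take off 48 px of margins, leaving 1496 px.
8·152 + 7g = 1496 → 7g = 280 → g = 40 px.

40 px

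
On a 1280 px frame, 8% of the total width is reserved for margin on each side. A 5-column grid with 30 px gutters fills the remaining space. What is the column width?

191.04 px

1280 × (1 − 2·8%) = 1280 × 84% = 1075.2 px for the columns.
1075.2 − 4·30 = 955.2; ÷5 gives c = 191.04 px.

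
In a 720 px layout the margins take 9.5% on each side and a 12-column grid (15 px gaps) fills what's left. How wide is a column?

34.85 px

720 × (1 − 2·9.5%) = 720 × 81% = 583.2 px for the columns.
Subtracting 11 gaps of 15 leaves 418.2 for 12 columns, so c = 34.85 px.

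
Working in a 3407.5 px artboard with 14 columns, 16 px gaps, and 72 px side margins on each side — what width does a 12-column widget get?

Content width = 3407.5 − 2·72 = 3263.5 px.
Subtracting 13 gaps of 16 leaves 3055.5 for 14 columns, so c = 218.25 px.
12-column span = 12·218.25 + 11·16 = 2795 px.

2795 px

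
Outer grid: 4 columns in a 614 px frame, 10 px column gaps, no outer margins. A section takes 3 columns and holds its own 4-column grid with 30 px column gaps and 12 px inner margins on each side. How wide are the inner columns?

614 − 3·10 = 584; ÷4 gives c = 146 px.
3-column span = 3·146 + 2·10 = 458 px.
Inner content = 458 − 2·12 = 434 px.
4d + 3·30 = 434 → 4d = 344 → d = 86 px.

86 px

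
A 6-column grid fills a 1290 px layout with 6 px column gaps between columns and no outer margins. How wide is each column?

Subtracting 5 column gaps of 6 leaves 1260 for 6 columns, so c = 210 px.

210 px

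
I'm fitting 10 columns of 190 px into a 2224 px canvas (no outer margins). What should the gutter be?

36 px

10 columns take 10·190 = 1900 px; remaining 324 splits into 9 gutters.
g = 324 / 9 = 36 px.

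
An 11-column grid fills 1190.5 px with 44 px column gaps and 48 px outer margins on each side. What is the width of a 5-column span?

Subtract both margins: 1190.5 − 2·48 = 1094.5 px.
11c + 10·44 = 1094.5 → 11c = 654.5 → c = 59.5 px.
5 columns plus 4 column gaps: 297.5 + 176 = 473.5 px.

473.5 px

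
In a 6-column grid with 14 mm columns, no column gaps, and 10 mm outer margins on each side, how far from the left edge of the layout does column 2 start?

24 mm

Column 2 starts at margin + 1·(column + gutter) = 10 + 1·14 = 24 mm.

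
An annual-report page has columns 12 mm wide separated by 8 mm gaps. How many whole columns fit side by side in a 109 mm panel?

5 columns

5 columns: 5·12 + 4·8 = 92 mm ≤ 109.
6 columns: 112 mm > 109. So 5.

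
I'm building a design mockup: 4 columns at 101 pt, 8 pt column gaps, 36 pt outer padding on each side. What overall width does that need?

Total width: 2·36 + 4·101 + 3·8 = 500 pt.

500 pt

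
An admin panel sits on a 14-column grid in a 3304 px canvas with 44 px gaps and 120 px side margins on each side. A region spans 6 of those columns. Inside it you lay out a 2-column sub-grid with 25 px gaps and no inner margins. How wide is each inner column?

Outer content = 3304 − 2·120 = 3064 px.
Subtracting 13 gaps of 44 leaves 2492 for 14 columns, so c = 178 px.
6 columns plus 5 gaps: 1068 + 220 = 1288 px.
2 columns + 1 gap: 2d + 1·25 = 1288.
2d = 1288 − 25 = 1263, so d = 631.5 px.

631.5 px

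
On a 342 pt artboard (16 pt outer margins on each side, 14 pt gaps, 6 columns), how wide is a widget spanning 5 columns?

256 pt

Take off 32 pt of margins, leaving 310 pt.
310 − 5·14 = 240; ÷6 gives c = 40 pt.
5 columns plus 4 gaps: 200 + 56 = 256 pt.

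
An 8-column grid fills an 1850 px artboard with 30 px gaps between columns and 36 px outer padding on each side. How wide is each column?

196 px

Take off 72 px of margins, leaving 1778 px.
Subtracting 7 gaps of 30 leaves 1568 for 8 columns, so c = 196 px.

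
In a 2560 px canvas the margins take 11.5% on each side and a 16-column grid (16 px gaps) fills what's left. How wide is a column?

2560 × (1 − 2·11.5%) = 2560 × 77% = 1971.2 px for the columns.
1971.2 − 15·16 = 1731.2; ÷16 gives c = 108.2 px.

108.2 px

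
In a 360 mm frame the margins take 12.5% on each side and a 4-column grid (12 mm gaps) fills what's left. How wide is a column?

Each margin = 12.5% of 360 = 45 mm; content = 360 − 2·45 = 270 mm.
4c + 3·12 = 270 → 4c = 234 → c = 58.5 mm.

58.5 mm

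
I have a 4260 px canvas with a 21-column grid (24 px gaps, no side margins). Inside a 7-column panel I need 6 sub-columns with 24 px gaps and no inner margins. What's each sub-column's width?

214 px

21 columns + 20 gaps: 21c + 20·24 = 4260.
21c = 4260 − 480 = 3780, so c = 180 px.
Span of 7: 7·180 + 6·24 = 1260 + 144 = 1404 px.
Subtracting 5 gaps of 24 leaves 1284 for 6 columns, so d = 214 px.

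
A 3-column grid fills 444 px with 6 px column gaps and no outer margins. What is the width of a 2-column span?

Subtracting 2 column gaps of 6 leaves 432 for 3 columns, so c = 144 px.
Span of 2: 2·144 + 1·6 = 288 + 6 = 294 px.

294 px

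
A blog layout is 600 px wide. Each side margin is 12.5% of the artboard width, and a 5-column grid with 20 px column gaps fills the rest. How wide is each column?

600 × (1 − 2·12.5%) = 600 × 75% = 450 px for the columns.
5 columns + 4 column gaps: 5c + 4·20 = 450.
5c = 450 − 80 = 370, so c = 74 px.

74 px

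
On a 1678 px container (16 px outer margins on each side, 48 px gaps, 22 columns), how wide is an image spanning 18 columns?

1338 px

Inside the margins: 1678 − 32 = 1646 px.
1646 − 21·48 = 638; ÷22 gives c = 29 px.
18-column span = 18·29 + 17·48 = 1338 px.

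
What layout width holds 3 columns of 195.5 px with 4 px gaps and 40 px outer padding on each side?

674.5 px

Total width: 2·40 + 3·195.5 + 2·4 = 674.5 px.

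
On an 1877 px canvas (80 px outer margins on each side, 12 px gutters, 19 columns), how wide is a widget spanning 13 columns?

Content width = 1877 − 2·80 = 1717 px.
19c + 18·12 = 1717 → 19c = 1501 → c = 79 px.
13-column span = 13·79 + 12·12 = 1171 px.

1171 px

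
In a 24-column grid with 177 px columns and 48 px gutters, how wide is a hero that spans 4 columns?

Span of 4: 4·177 + 3·48 = 708 + 144 = 852 px.

852 px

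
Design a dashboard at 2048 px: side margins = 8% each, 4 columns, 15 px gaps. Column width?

2048 × (1 − 2·8%) = 2048 × 84% = 1720.32 px for the columns.
4c + 3·15 = 1720.32 → 4c = 1675.32 → c = 418.83 px.

418.83 px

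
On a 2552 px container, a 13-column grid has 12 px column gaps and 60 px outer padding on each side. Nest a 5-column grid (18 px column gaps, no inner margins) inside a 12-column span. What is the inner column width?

434.4 px

Inside the margins: 2552 − 120 = 2432 px.
13 columns + 12 column gaps: 13c + 12·12 = 2432.
13c = 2432 − 144 = 2288, so c = 176 px.
12 columns plus 11 column gaps: 2112 + 132 = 2244 px.
5d + 4·18 = 2244 → 5d = 2172 → d = 434.4 px.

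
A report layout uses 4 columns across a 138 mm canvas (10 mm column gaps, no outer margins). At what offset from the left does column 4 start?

111 mm

Subtracting 3 column gaps of 10 leaves 108 for 4 columns, so c = 27 mm.
No margin, so column 4 starts at 3·(column + gutter) = 3·37 = 111 mm.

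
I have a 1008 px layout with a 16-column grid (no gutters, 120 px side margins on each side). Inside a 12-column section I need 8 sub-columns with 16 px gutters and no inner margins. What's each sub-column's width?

Outer content = 1008 − 2·120 = 768 px.
With no gutters, each column is 768/16 = 48 px.
With no gutters, 12 columns span 12·48 = 576 px.
576 − 7·16 = 464; ÷8 gives d = 58 px.

58 px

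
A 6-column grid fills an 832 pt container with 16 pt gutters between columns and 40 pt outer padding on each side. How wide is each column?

Take off 80 pt of margins, leaving 752 pt.
Subtracting 5 gutters of 16 leaves 672 for 6 columns, so c = 112 pt.

112 pt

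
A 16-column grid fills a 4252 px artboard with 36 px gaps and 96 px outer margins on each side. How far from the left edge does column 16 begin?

3936 px

Take off 192 px of margins, leaving 4060 px.
4060 − 15·36 = 3520; ÷16 gives c = 220 px.
Before column 16: the margin + 15 columns + 15 gaps.
Offset = 96 + 15·(220 + 36) = 96 + 3840 = 3936 px.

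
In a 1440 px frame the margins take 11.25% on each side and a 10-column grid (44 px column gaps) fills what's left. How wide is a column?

72 px

Each margin = 11.25% of 1440 = 162 px; content = 1440 − 2·162 = 1116 px.
10 columns + 9 column gaps: 10c + 9·44 = 1116.
10c = 1116 − 396 = 720, so c = 72 px.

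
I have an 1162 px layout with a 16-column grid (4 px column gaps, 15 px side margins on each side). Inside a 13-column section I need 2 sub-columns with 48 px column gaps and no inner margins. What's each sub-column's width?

435.5 px

Take off 30 px of margins, leaving 1132 px.
1132 − 15·4 = 1072; ÷16 gives c = 67 px.
Span of 13: 13·67 + 12·4 = 871 + 48 = 919 px.
2 columns + 1 column gap: 2d + 1·48 = 919.
2d = 919 − 48 = 871, so d = 435.5 px.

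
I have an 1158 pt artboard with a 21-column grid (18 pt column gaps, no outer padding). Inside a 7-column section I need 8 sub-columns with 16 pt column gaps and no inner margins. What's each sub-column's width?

21c + 20·18 = 1158 → 21c = 798 → c = 38 pt.
Span of 7: 7·38 + 6·18 = 266 + 108 = 374 pt.
374 − 7·16 = 262; ÷8 gives d = 32.75 pt.

32.75 pt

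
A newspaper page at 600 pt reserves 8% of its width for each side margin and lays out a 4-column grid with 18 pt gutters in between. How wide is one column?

Each margin = 8% of 600 = 48 pt; content = 600 − 2·48 = 504 pt.
4 columns + 3 gutters: 4c + 3·18 = 504.
4c = 504 − 54 = 450, so c = 112.5 pt.

112.5 pt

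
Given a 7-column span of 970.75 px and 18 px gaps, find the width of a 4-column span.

547 px

Subtracting 6 gaps of 18 leaves 862.75 for 7 columns, so c = 123.25 px.
Span of 4: 4·123.25 + 3·18 = 493 + 54 = 547 px.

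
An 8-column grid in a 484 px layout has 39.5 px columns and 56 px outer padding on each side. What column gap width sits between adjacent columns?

8 px

Take off 112 px of margins, leaving 372 px.
8·39.5 + 7g = 372 → 7g = 56 → g = 8 px.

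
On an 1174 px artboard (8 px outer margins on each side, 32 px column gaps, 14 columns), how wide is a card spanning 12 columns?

988 px

Content width = 1174 − 2·8 = 1158 px.
14 columns + 13 column gaps: 14c + 13·32 = 1158.
14c = 1158 − 416 = 742, so c = 53 px.
Span of 12: 12·53 + 11·32 = 636 + 352 = 988 px.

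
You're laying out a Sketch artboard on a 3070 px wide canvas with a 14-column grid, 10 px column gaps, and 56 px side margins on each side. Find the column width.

202 px

Subtract both margins: 3070 − 2·56 = 2958 px.
14 columns + 13 column gaps: 14c + 13·10 = 2958.
14c = 2958 − 130 = 2828, so c = 202 px.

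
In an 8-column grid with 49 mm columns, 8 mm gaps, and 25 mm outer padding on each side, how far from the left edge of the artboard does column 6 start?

310 mm

Column 6 starts at margin + 5·(column + gutter) = 25 + 5·57 = 310 mm.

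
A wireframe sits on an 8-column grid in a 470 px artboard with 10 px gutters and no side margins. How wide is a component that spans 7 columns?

410 px

8 columns + 7 gutters: 8c + 7·10 = 470.
8c = 470 − 70 = 400, so c = 50 px.
7-column span = 7·50 + 6·10 = 410 px.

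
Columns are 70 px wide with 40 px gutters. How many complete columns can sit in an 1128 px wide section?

10 columns

10 columns: 10·70 + 9·40 = 1060 px ≤ 1128.
11 columns: 1170 px > 1128. So 10.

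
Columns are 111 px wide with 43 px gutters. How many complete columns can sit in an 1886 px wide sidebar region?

12 columns

Each extra column adds 111 + 43 = 154 px.
(1886 + 43) / 154 = 12.53, so 12 columns fit.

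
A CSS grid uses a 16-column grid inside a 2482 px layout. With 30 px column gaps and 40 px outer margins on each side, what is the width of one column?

122 px

Content width = 2482 − 2·40 = 2402 px.
16 columns + 15 column gaps: 16c + 15·30 = 2402.
16c = 2402 − 450 = 1952, so c = 122 px.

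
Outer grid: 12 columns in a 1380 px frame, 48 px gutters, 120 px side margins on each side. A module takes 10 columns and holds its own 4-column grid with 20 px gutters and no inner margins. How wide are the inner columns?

Inside the margins: 1380 − 240 = 1140 px.
Subtracting 11 gutters of 48 leaves 612 for 12 columns, so c = 51 px.
10-column span = 10·51 + 9·48 = 942 px.
4 columns + 3 gutters: 4d + 3·20 = 942.
4d = 942 − 60 = 882, so d = 220.5 px.

220.5 px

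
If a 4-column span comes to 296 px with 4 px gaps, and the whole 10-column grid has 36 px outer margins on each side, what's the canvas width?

4c + 3·4 = 296 → 4c = 284 → c = 71 px.
Total width: 2·36 + 10·71 + 9·4 = 818 px.

818 px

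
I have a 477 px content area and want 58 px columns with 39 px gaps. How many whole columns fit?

Each extra column adds 58 + 39 = 97 px.
(477 + 39) / 97 = 5.32, so 5 columns fit.

5 columns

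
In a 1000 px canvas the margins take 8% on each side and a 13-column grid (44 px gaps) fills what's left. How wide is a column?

Each margin = 8% of 1000 = 80 px; content = 1000 − 2·80 = 840 px.
840 − 12·44 = 312; ÷13 gives c = 24 px.

24 px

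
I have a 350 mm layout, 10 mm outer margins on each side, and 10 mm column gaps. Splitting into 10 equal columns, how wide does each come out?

Take off 20 mm of margins, leaving 330 mm.
330 − 9·10 = 240; ÷10 gives c = 24 mm.

24 mm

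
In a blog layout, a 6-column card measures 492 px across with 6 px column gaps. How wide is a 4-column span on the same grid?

326 px

6c + 5·6 = 492 → 6c = 462 → c = 77 px.
Span of 4: 4·77 + 3·6 = 308 + 18 = 326 px.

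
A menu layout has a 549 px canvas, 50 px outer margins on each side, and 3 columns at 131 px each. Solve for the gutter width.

Take off 100 px of margins, leaving 449 px.
Columns use 393 px, leaving 56 px across 2 gutters = 28 px each.

28 px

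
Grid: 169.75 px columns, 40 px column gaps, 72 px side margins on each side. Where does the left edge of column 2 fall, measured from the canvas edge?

Column 2 starts at margin + 1·(column + gutter) = 72 + 1·209.75 = 281.75 px.

281.75 px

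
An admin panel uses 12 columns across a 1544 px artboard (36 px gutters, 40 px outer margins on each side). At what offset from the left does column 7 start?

Subtract both margins: 1544 − 2·40 = 1464 px.
1464 − 11·36 = 1068; ÷12 gives c = 89 px.
Each column+gutter stride is 125 px; 6 of them past the 40 px margin is 40 + 750 = 790 px.

790 px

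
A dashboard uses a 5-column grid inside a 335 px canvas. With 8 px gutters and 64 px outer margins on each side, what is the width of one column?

Take off 128 px of margins, leaving 207 px.
5c + 4·8 = 207 → 5c = 175 → c = 35 px.

35 px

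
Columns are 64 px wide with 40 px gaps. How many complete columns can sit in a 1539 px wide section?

15 columns

15 columns: 15·64 + 14·40 = 1520 px ≤ 1539.
16 columns: 1624 px > 1539. So 15.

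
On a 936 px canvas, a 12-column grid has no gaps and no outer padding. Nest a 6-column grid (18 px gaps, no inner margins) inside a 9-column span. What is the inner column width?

102 px

12c = 936 → c = 78 px.
9-column span = 9·78 = 702 px.
6d + 5·18 = 702 → 6d = 612 → d = 102 px.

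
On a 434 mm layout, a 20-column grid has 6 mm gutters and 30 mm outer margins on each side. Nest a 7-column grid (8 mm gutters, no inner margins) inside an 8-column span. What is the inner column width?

14 mm

Take off 60 mm of margins, leaving 374 mm.
20c + 19·6 = 374 → 20c = 260 → c = 13 mm.
8 columns plus 7 gutters: 104 + 42 = 146 mm.
146 − 6·8 = 98; ÷7 gives d = 14 mm.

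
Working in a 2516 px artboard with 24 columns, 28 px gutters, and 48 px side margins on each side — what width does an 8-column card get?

Content width = 2516 − 2·48 = 2420 px.
Subtracting 23 gutters of 28 leaves 1776 for 24 columns, so c = 74 px.
8-column span = 8·74 + 7·28 = 788 px.

788 px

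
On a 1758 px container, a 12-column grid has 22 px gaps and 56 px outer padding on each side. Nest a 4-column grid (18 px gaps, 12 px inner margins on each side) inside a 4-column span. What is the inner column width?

Outer content = 1758 − 2·56 = 1646 px.
1646 − 11·22 = 1404; ÷12 gives c = 117 px.
4-column span = 4·117 + 3·22 = 534 px.
Inner content = 534 − 2·12 = 510 px.
4d + 3·18 = 510 → 4d = 456 → d = 114 px.

114 px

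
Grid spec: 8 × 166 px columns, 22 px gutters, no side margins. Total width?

Summing: 1328 + 154 = 1482 px.

1482 px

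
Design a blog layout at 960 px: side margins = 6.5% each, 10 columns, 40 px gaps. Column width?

960 × (1 − 2·6.5%) = 960 × 87% = 835.2 px for the columns.
Subtracting 9 gaps of 40 leaves 475.2 for 10 columns, so c = 47.52 px.

47.52 px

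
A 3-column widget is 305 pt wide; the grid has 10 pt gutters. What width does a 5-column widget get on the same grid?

3c + 2·10 = 305 → 3c = 285 → c = 95 pt.
5 columns plus 4 gutters: 475 + 40 = 515 pt.

515 pt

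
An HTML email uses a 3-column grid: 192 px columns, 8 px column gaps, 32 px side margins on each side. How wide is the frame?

656 px

Adding margins, columns and gutters: 64 + 576 + 16 = 656 px.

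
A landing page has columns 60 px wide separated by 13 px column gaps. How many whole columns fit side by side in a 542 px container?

Each extra column adds 60 + 13 = 73 px.
(542 + 13) / 73 = 7.60, so 7 columns fit.

7 columns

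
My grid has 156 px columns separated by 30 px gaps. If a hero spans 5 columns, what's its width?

Span of 5: 5·156 + 4·30 = 780 + 120 = 900 px.

900 px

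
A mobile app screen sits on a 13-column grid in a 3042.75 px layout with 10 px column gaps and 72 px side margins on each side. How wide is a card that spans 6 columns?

1332.5 px

Take off 144 px of margins, leaving 2898.75 px.
13 columns + 12 column gaps: 13c + 12·10 = 2898.75.
13c = 2898.75 − 120 = 2778.75, so c = 213.75 px.
Span of 6: 6·213.75 + 5·10 = 1282.5 + 50 = 1332.5 px.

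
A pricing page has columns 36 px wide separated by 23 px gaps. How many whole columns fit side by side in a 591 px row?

Each extra column adds 36 + 23 = 59 px.
(591 + 23) / 59 = 10.41, so 10 columns fit.

10 columns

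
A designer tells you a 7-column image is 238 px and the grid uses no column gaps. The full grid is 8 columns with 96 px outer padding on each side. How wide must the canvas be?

464 px

238 / 7 = 34 px per column.
Summing: 192 + 272 = 464 px.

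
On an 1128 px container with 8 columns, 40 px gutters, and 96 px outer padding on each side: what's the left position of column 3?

Subtract both margins: 1128 − 2·96 = 936 px.
8c + 7·40 = 936 → 8c = 656 → c = 82 px.
Each column+gutter stride is 122 px; 2 of them past the 96 px margin is 96 + 244 = 340 px.

340 px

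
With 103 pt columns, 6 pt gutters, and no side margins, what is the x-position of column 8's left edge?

Each column+gutter stride is 109 pt; with no margin, 7 of them is 763 pt.

763 pt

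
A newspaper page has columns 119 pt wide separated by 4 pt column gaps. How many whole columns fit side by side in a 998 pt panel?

8 columns

Each extra column adds 119 + 4 = 123 pt.
(998 + 4) / 123 = 8.15, so 8 columns fit.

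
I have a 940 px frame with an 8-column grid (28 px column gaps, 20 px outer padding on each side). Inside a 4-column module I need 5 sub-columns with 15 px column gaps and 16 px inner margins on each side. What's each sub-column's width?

68.8 px

Outer content = 940 − 2·20 = 900 px.
8c + 7·28 = 900 → 8c = 704 → c = 88 px.
4 columns plus 3 column gaps: 352 + 84 = 436 px.
Inner content = 436 − 2·16 = 404 px.
404 − 4·15 = 344; ÷5 gives d = 68.8 px.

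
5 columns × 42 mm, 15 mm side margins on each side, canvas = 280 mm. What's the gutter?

10 mm

Take off 30 mm of margins, leaving 250 mm.
5·42 + 4g = 250 → 4g = 40 → g = 10 mm.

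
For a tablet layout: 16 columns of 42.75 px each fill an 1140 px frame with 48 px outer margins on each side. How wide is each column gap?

24 px

Subtract both margins: 1140 − 2·48 = 1044 px.
16·42.75 + 15g = 1044 → 15g = 360 → g = 24 px.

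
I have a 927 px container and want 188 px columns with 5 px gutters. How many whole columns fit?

4 columns

4 columns: 4·188 + 3·5 = 767 px ≤ 927.
5 columns: 960 px > 927. So 4.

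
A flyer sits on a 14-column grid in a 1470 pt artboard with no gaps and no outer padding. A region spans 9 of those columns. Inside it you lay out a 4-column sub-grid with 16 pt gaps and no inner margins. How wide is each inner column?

224.25 pt

1470 / 14 = 105 pt per column.
With no gaps, 9 columns span 9·105 = 945 pt.
4 columns + 3 gaps: 4d + 3·16 = 945.
4d = 945 − 48 = 897, so d = 224.25 pt.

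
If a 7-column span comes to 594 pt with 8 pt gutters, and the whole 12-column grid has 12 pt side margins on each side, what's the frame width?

7c + 6·8 = 594 → 7c = 546 → c = 78 pt.
Frame = 2·12 + 12·78 + 11·8 = 24 + 936 + 88 = 1048 pt.

1048 pt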